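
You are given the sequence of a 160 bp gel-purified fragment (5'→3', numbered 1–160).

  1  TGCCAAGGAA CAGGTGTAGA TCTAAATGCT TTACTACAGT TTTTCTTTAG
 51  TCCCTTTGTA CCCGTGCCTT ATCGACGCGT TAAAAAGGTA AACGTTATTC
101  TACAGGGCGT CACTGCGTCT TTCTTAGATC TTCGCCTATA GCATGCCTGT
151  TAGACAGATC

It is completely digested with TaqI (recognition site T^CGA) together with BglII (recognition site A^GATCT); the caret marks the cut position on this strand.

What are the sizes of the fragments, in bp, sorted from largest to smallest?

The TaqI site (TCGA) starts at position 72.
TaqI cuts after the first base of each site, so after position 72.
BglII sites (AGATCT) start at positions 18, 126.
BglII cuts after the first base of each site, so after positions 18, 126.
Combined cut positions: 18, 72, 126.
Linear molecule, 3 cuts → 4 fragments:
  1–18 → 18 bp
  19–72 → 54 bp
  73–126 → 54 bp
  127–160 → 34 bp
Sorted largest to smallest: 54, 54, 34, 18 bp.

54, 54, 34, 18 bp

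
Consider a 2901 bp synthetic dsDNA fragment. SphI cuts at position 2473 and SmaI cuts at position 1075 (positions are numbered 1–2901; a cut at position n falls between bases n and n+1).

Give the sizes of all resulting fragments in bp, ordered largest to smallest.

Combined cut positions (sorted): 1075, 2473.
Linear molecule, 2 cuts → 3 fragments:
  1075 − 0 = 1075 bp
  2473 − 1075 = 1398 bp
  2901 − 2473 = 428 bp
Sorted largest to smallest: 1398, 1075, 428 bp.

1398, 1075, 428 bp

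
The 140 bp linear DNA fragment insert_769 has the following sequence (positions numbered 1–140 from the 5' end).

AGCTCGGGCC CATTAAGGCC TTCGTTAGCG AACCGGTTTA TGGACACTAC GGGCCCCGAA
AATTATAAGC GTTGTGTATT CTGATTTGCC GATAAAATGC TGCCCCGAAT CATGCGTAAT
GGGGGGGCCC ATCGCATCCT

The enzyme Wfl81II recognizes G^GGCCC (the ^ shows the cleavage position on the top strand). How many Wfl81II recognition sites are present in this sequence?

3

GGGCCC occurs starting at positions 6, 51, 125.
Wfl81II cuts at 3 sites.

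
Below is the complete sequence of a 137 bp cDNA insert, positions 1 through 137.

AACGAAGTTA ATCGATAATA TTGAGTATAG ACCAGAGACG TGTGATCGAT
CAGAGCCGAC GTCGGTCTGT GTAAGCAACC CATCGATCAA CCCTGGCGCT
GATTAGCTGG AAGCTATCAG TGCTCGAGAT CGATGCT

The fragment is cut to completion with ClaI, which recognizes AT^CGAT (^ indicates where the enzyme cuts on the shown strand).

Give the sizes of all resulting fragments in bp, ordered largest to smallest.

ClaI sites (ATCGAT) start at positions 11, 45, 82, 129.
ClaI cuts after base 2 of each site, so after positions 12, 46, 83, 130.
Linear molecule, 4 cuts → 5 fragments:
  1–12 → 12 bp
  13–46 → 34 bp
  47–83 → 37 bp
  84–130 → 47 bp
  131–137 → 7 bp
Sorted largest to smallest: 47, 37, 34, 12, 7 bp.

47, 37, 34, 12, 7 bp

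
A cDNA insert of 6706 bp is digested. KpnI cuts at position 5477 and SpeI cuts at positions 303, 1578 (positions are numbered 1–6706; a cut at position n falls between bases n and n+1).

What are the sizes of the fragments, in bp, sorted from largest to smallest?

3899, 1275, 1229, 303 bp

Combined cut positions (sorted): 303, 1578, 5477.
Linear molecule, 3 cuts → 4 fragments:
  303 − 0 = 303 bp
  1578 − 303 = 1275 bp
  5477 − 1578 = 3899 bp
  6706 − 5477 = 1229 bp
Sorted largest to smallest: 3899, 1275, 1229, 303 bp.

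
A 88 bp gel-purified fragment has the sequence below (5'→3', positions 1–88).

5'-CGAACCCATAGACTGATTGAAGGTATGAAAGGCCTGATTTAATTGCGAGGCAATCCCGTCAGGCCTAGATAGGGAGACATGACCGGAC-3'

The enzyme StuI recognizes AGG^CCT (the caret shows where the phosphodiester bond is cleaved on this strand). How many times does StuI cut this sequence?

AGGCCT occurs starting at positions 30, 61.
StuI cuts at 2 sites.

2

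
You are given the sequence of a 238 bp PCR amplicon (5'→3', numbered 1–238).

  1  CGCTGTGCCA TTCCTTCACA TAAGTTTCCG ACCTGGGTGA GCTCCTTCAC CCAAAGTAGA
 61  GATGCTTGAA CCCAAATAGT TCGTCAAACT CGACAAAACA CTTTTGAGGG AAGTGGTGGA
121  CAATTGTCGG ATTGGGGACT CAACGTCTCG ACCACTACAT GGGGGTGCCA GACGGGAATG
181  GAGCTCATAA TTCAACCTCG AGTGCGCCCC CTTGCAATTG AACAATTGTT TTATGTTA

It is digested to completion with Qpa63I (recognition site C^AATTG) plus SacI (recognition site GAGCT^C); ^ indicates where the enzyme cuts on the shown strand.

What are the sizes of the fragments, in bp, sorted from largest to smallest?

Qpa63I sites (CAATTG) start at positions 121, 215, 223.
Qpa63I cuts after the first base of each site, so after positions 121, 215, 223.
SacI sites (GAGCTC) start at positions 39, 181.
SacI cuts after base 5 of each site (before the last base), so after positions 43, 185.
Combined cut positions: 43, 121, 185, 215, 223.
Linear molecule, 5 cuts → 6 fragments:
  1–43 → 43 bp
  44–121 → 78 bp
  122–185 → 64 bp
  186–215 → 30 bp
  216–223 → 8 bp
  224–238 → 15 bp
Sorted largest to smallest: 78, 64, 43, 30, 15, 8 bp.

78, 64, 43, 30, 15, 8 bp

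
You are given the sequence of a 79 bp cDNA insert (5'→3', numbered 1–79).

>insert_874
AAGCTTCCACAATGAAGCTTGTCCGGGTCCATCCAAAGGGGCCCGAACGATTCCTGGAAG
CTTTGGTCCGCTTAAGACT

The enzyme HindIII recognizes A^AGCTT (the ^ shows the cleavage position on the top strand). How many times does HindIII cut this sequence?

3

AAGCTT occurs starting at positions 1, 15, 58.
HindIII cuts at 3 sites.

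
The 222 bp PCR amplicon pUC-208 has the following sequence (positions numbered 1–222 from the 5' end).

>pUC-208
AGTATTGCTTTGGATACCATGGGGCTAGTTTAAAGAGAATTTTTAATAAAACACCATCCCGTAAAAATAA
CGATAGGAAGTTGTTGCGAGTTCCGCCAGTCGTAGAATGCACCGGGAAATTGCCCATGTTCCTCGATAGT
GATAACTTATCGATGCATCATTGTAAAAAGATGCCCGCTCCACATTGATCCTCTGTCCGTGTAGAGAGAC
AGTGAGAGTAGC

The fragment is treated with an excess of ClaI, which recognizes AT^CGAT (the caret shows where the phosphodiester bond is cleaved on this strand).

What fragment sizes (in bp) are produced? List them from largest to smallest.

150, 72 bp

The ClaI site (ATCGAT) starts at position 149.
ClaI cuts after base 2 of each site, so after position 150.
Linear molecule, 1 cut → 2 fragments:
  1–150 → 150 bp
  151–222 → 72 bp
Sorted largest to smallest: 150, 72 bp.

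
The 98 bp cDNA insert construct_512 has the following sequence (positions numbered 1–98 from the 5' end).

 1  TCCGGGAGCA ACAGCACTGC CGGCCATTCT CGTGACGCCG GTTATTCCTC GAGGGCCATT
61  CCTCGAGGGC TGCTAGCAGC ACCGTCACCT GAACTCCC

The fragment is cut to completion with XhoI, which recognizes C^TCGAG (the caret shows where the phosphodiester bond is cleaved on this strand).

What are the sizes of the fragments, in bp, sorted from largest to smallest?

XhoI sites (CTCGAG) start at positions 48, 62.
XhoI cuts after the first base of each site, so after positions 48, 62.
Linear molecule, 2 cuts → 3 fragments:
  1–48 → 48 bp
  49–62 → 14 bp
  63–98 → 36 bp
Sorted largest to smallest: 48, 36, 14 bp.

48, 36, 14 bp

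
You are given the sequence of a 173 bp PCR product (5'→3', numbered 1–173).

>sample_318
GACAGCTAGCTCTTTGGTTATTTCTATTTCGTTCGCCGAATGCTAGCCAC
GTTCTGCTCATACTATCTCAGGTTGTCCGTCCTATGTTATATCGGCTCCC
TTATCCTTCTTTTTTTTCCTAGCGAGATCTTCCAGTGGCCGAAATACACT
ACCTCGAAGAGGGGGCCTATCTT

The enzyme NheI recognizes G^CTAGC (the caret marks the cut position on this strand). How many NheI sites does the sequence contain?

GCTAGC occurs starting at positions 5, 42.
NheI cuts at 2 sites.

2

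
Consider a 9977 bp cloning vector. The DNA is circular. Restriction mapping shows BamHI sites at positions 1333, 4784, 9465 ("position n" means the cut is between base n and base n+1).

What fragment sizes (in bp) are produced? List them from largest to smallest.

Circular molecule, 3 cuts → 3 fragments:
  4784 − 1333 = 3451 bp
  9465 − 4784 = 4681 bp
  wrap: 9977 − 9465 + 1333 = 1845 bp
Sorted largest to smallest: 4681, 3451, 1845 bp.

4681, 3451, 1845 bp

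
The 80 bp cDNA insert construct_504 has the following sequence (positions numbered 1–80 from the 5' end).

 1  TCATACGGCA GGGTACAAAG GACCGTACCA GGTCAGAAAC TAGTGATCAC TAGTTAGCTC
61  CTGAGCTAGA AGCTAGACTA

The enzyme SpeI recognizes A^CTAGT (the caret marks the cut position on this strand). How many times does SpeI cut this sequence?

ACTAGT occurs starting at positions 39, 49.
SpeI cuts at 2 sites.

2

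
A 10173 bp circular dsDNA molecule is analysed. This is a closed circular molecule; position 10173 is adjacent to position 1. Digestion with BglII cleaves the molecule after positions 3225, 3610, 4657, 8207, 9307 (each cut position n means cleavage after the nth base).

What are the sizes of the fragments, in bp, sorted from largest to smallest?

4091, 3550, 1100, 1047, 385 bp

Circular molecule, 5 cuts → 5 fragments:
  3610 − 3225 = 385 bp
  4657 − 3610 = 1047 bp
  8207 − 4657 = 3550 bp
  9307 − 8207 = 1100 bp
  wrap: 10173 − 9307 + 3225 = 4091 bp
Sorted largest to smallest: 4091, 3550, 1100, 1047, 385 bp.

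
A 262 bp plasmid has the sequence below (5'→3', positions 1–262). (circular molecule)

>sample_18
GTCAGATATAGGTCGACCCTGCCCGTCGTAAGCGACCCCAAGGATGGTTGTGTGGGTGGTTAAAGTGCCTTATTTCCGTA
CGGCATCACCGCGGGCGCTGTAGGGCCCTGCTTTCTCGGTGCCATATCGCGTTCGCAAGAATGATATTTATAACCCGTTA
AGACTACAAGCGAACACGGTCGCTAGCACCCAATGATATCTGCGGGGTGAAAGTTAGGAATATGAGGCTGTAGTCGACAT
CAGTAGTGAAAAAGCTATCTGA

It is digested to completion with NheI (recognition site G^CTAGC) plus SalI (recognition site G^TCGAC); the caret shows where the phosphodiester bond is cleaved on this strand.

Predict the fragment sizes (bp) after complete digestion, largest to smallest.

170, 51, 41 bp

The NheI site (GCTAGC) starts at position 182.
NheI cuts after the first base of each site, so after position 182.
SalI sites (GTCGAC) start at positions 12, 233.
SalI cuts after the first base of each site, so after positions 12, 233.
Combined cut positions: 12, 182, 233.
Circular molecule, 3 cuts → 3 fragments:
  13–182 → 170 bp
  183–233 → 51 bp
  234–262 then 1–12 → 29 + 12 = 41 bp
Sorted largest to smallest: 170, 51, 41 bp.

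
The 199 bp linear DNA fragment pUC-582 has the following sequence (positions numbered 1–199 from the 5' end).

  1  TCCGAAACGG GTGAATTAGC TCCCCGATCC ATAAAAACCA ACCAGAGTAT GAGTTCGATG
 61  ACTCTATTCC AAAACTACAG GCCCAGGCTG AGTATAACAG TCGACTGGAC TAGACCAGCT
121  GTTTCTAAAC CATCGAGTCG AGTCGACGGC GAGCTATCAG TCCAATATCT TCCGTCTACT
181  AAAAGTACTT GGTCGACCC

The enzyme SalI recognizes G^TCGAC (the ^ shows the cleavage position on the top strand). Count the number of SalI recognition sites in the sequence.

3

GTCGAC occurs starting at positions 100, 142, 192.
SalI cuts at 3 sites.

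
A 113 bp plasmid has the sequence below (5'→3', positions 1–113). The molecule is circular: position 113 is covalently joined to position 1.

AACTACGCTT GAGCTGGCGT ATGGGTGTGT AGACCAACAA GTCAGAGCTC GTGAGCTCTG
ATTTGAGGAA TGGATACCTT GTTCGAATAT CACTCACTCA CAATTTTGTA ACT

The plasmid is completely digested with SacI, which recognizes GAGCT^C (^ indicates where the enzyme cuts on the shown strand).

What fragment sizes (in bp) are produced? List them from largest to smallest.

SacI sites (GAGCTC) start at positions 45, 53.
SacI cuts after base 5 of each site (before the last base), so after positions 49, 57.
Circular molecule, 2 cuts → 2 fragments:
  50–57 → 8 bp
  58–113 then 1–49 → 56 + 49 = 105 bp
Sorted largest to smallest: 105, 8 bp.

105, 8 bp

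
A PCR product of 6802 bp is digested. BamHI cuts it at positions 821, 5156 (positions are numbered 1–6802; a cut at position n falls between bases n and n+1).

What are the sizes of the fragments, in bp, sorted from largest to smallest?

Linear molecule, 2 cuts → 3 fragments:
  821 − 0 = 821 bp
  5156 − 821 = 4335 bp
  6802 − 5156 = 1646 bp
Sorted largest to smallest: 4335, 1646, 821 bp.

4335, 1646, 821 bp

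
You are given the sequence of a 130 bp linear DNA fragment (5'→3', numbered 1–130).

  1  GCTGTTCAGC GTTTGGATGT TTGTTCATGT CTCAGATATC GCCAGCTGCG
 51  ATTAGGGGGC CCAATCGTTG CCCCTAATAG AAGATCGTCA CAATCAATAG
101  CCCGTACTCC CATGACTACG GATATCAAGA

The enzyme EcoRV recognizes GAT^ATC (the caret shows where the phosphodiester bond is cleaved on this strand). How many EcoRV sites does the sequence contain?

2

GATATC occurs starting at positions 35, 121.
EcoRV cuts at 2 sites.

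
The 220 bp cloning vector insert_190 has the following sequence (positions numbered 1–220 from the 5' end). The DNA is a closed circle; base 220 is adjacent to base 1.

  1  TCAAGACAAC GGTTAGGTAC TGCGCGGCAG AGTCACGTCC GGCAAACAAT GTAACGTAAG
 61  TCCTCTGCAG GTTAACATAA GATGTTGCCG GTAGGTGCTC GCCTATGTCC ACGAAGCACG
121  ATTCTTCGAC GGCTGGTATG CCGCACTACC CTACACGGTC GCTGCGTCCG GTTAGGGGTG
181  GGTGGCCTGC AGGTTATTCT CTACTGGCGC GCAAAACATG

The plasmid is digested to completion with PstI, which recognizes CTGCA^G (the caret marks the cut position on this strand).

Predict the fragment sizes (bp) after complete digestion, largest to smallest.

PstI sites (CTGCAG) start at positions 65, 187.
PstI cuts after base 5 of each site (before the last base), so after positions 69, 191.
Circular molecule, 2 cuts → 2 fragments:
  70–191 → 122 bp
  192–220 then 1–69 → 29 + 69 = 98 bp
Sorted largest to smallest: 122, 98 bp.

122, 98 bp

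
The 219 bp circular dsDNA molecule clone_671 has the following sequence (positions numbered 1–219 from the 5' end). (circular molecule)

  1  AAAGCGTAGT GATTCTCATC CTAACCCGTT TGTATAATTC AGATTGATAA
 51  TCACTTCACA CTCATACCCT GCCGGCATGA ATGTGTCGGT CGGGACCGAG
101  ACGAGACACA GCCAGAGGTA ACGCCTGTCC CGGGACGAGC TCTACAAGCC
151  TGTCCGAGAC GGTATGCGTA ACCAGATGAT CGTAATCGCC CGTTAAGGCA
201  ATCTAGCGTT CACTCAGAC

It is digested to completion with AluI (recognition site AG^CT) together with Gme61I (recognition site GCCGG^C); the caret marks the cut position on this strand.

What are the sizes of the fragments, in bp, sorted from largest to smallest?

155, 64 bp

The AluI site (AGCT) starts at position 138.
AluI cuts after base 2 of each site, so after position 139.
The Gme61I site (GCCGGC) starts at position 71.
Gme61I cuts after base 5 of each site (before the last base), so after position 75.
Combined cut positions: 75, 139.
Circular molecule, 2 cuts → 2 fragments:
  76–139 → 64 bp
  140–219 then 1–75 → 80 + 75 = 155 bp
Sorted largest to smallest: 155, 64 bp.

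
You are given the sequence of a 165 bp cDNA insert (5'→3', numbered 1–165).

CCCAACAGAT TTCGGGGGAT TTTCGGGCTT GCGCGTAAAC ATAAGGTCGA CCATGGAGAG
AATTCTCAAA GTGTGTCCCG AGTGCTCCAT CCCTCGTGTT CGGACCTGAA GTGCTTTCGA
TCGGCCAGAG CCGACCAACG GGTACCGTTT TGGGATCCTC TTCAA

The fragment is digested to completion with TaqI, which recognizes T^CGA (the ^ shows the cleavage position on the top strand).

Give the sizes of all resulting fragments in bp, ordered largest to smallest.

TaqI sites (TCGA) start at positions 47, 117.
TaqI cuts after the first base of each site, so after positions 47, 117.
Linear molecule, 2 cuts → 3 fragments:
  1–47 → 47 bp
  48–117 → 70 bp
  118–165 → 48 bp
Sorted largest to smallest: 70, 48, 47 bp.

70, 48, 47 bp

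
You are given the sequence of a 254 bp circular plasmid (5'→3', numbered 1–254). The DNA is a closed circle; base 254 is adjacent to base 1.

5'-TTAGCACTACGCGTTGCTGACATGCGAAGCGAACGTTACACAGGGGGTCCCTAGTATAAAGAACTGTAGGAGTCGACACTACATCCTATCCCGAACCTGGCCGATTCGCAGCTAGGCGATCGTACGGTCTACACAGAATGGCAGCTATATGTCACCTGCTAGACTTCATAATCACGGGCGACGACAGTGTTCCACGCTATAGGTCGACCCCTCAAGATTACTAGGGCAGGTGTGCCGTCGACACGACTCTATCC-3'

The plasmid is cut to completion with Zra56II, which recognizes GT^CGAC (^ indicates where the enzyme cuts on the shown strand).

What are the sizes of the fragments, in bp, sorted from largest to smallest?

Zra56II sites (GTCGAC) start at positions 72, 203, 237.
Zra56II cuts after base 2 of each site, so after positions 73, 204, 238.
Circular molecule, 3 cuts → 3 fragments:
  74–204 → 131 bp
  205–238 → 34 bp
  239–254 then 1–73 → 16 + 73 = 89 bp
Sorted largest to smallest: 131, 89, 34 bp.

131, 89, 34 bp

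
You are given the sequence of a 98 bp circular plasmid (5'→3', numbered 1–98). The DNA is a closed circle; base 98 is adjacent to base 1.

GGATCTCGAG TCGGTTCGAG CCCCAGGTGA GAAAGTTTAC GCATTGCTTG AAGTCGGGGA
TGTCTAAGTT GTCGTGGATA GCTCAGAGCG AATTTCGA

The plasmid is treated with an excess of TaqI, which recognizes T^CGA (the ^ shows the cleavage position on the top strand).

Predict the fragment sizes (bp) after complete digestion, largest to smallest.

TaqI sites (TCGA) start at positions 6, 16, 95.
TaqI cuts after the first base of each site, so after positions 6, 16, 95.
Circular molecule, 3 cuts → 3 fragments:
  7–16 → 10 bp
  17–95 → 79 bp
  96–98 then 1–6 → 3 + 6 = 9 bp
Sorted largest to smallest: 79, 10, 9 bp.

79, 10, 9 bp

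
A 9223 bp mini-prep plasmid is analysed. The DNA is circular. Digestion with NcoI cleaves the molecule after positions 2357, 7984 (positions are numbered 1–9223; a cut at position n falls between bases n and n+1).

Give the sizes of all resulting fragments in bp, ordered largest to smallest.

5627, 3596 bp

Circular molecule, 2 cuts → 2 fragments:
  7984 − 2357 = 5627 bp
  wrap: 9223 − 7984 + 2357 = 3596 bp
Sorted largest to smallest: 5627, 3596 bp.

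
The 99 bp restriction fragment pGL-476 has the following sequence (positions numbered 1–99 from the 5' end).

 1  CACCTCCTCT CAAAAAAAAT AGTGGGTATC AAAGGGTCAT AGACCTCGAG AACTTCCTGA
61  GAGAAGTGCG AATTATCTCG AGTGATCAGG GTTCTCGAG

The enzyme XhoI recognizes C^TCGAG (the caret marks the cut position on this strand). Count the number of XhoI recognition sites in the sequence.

CTCGAG occurs starting at positions 45, 77, 94.
XhoI cuts at 3 sites.

3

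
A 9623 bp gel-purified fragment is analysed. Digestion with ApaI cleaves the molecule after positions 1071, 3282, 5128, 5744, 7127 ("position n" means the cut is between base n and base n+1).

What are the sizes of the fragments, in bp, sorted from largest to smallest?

2496, 2211, 1846, 1383, 1071, 616 bp

Linear molecule, 5 cuts → 6 fragments:
  1071 − 0 = 1071 bp
  3282 − 1071 = 2211 bp
  5128 − 3282 = 1846 bp
  5744 − 5128 = 616 bp
  7127 − 5744 = 1383 bp
  9623 − 7127 = 2496 bp
Sorted largest to smallest: 2496, 2211, 1846, 1383, 1071, 616 bp.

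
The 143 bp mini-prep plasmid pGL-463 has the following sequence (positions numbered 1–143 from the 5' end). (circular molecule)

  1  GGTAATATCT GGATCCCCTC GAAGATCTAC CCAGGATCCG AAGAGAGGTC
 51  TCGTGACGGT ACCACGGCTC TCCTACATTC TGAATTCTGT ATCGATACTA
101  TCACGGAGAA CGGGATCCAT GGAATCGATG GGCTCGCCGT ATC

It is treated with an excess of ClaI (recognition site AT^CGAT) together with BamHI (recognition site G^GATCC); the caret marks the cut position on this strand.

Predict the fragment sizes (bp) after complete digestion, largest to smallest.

ClaI sites (ATCGAT) start at positions 91, 124.
ClaI cuts after base 2 of each site, so after positions 92, 125.
BamHI sites (GGATCC) start at positions 11, 34, 113.
BamHI cuts after the first base of each site, so after positions 11, 34, 113.
Combined cut positions: 11, 34, 92, 113, 125.
Circular molecule, 5 cuts → 5 fragments:
  12–34 → 23 bp
  35–92 → 58 bp
  93–113 → 21 bp
  114–125 → 12 bp
  126–143 then 1–11 → 18 + 11 = 29 bp
Sorted largest to smallest: 58, 29, 23, 21, 12 bp.

58, 29, 23, 21, 12 bp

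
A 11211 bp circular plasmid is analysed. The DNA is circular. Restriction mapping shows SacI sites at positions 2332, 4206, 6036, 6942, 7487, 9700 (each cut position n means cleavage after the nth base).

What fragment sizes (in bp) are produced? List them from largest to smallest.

Circular molecule, 6 cuts → 6 fragments:
  4206 − 2332 = 1874 bp
  6036 − 4206 = 1830 bp
  6942 − 6036 = 906 bp
  7487 − 6942 = 545 bp
  9700 − 7487 = 2213 bp
  wrap: 11211 − 9700 + 2332 = 3843 bp
Sorted largest to smallest: 3843, 2213, 1874, 1830, 906, 545 bp.

3843, 2213, 1874, 1830, 906, 545 bp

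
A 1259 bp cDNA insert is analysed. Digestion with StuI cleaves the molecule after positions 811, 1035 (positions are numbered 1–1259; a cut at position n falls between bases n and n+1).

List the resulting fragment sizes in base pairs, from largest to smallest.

811, 224, 224 bp

Linear molecule, 2 cuts → 3 fragments:
  811 − 0 = 811 bp
  1035 − 811 = 224 bp
  1259 − 1035 = 224 bp
Sorted largest to smallest: 811, 224, 224 bp.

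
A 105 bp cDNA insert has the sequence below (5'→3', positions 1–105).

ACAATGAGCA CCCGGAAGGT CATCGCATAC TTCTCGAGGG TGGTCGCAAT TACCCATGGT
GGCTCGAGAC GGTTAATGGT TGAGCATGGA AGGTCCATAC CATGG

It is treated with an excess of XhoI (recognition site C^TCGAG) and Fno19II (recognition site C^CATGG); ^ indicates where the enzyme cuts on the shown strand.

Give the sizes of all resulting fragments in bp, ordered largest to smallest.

XhoI sites (CTCGAG) start at positions 33, 63.
XhoI cuts after the first base of each site, so after positions 33, 63.
Fno19II sites (CCATGG) start at positions 54, 100.
Fno19II cuts after the first base of each site, so after positions 54, 100.
Combined cut positions: 33, 54, 63, 100.
Linear molecule, 4 cuts → 5 fragments:
  1–33 → 33 bp
  34–54 → 21 bp
  55–63 → 9 bp
  64–100 → 37 bp
  101–105 → 5 bp
Sorted largest to smallest: 37, 33, 21, 9, 5 bp.

37, 33, 21, 9, 5 bp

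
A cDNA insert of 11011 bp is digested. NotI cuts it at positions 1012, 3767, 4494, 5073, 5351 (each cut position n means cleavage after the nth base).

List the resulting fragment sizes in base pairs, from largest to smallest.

5660, 2755, 1012, 727, 579, 278 bp

Linear molecule, 5 cuts → 6 fragments:
  1012 − 0 = 1012 bp
  3767 − 1012 = 2755 bp
  4494 − 3767 = 727 bp
  5073 − 4494 = 579 bp
  5351 − 5073 = 278 bp
  11011 − 5351 = 5660 bp
Sorted largest to smallest: 5660, 2755, 1012, 727, 579, 278 bp.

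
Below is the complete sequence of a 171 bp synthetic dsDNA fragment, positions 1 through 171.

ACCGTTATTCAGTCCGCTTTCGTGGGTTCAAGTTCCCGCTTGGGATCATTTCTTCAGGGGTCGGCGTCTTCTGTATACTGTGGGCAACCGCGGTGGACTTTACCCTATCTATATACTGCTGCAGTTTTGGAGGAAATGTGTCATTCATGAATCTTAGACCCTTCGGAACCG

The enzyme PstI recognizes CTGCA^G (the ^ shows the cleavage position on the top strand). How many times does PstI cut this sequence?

1

CTGCAG occurs starting at position 119.
PstI cuts at 1 site.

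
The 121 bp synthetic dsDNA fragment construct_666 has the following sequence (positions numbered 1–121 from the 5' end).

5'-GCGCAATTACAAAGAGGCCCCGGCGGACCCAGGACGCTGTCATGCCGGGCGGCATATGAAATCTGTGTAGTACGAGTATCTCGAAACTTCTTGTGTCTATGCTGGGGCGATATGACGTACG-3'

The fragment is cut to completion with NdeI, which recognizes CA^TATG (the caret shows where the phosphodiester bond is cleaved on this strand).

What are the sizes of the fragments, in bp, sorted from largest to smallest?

67, 54 bp

The NdeI site (CATATG) starts at position 53.
NdeI cuts after base 2 of each site, so after position 54.
Linear molecule, 1 cut → 2 fragments:
  1–54 → 54 bp
  55–121 → 67 bp
Sorted largest to smallest: 67, 54 bp.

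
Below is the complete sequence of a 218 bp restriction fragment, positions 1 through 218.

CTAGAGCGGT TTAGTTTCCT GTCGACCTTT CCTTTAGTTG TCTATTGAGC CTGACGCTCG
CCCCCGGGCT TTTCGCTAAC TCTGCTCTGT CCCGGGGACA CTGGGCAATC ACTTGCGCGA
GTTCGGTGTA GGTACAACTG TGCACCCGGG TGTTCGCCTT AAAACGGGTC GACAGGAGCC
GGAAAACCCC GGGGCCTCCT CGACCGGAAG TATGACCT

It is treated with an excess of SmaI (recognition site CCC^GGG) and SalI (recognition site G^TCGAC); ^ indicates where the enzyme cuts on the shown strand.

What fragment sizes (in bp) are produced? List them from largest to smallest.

SmaI sites (CCCGGG) start at positions 63, 91, 145, 188.
SmaI cuts after base 3 of each site, so after positions 65, 93, 147, 190.
SalI sites (GTCGAC) start at positions 21, 168.
SalI cuts after the first base of each site, so after positions 21, 168.
Combined cut positions: 21, 65, 93, 147, 168, 190.
Linear molecule, 6 cuts → 7 fragments:
  1–21 → 21 bp
  22–65 → 44 bp
  66–93 → 28 bp
  94–147 → 54 bp
  148–168 → 21 bp
  169–190 → 22 bp
  191–218 → 28 bp
Sorted largest to smallest: 54, 44, 28, 28, 22, 21, 21 bp.

54, 44, 28, 28, 22, 21, 21 bp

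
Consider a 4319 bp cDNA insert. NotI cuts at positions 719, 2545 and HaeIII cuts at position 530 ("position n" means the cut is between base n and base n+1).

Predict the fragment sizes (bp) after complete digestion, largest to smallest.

Combined cut positions (sorted): 530, 719, 2545.
Linear molecule, 3 cuts → 4 fragments:
  530 − 0 = 530 bp
  719 − 530 = 189 bp
  2545 − 719 = 1826 bp
  4319 − 2545 = 1774 bp
Sorted largest to smallest: 1826, 1774, 530, 189 bp.

1826, 1774, 530, 189 bp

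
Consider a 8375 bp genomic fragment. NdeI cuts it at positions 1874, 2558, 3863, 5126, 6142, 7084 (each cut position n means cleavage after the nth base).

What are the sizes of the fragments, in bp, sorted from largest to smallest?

Linear molecule, 6 cuts → 7 fragments:
  1874 − 0 = 1874 bp
  2558 − 1874 = 684 bp
  3863 − 2558 = 1305 bp
  5126 − 3863 = 1263 bp
  6142 − 5126 = 1016 bp
  7084 − 6142 = 942 bp
  8375 − 7084 = 1291 bp
Sorted largest to smallest: 1874, 1305, 1291, 1263, 1016, 942, 684 bp.

1874, 1305, 1291, 1263, 1016, 942, 684 bp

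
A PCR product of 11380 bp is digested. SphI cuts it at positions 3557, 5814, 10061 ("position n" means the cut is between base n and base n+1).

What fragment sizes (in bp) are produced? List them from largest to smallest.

Linear molecule, 3 cuts → 4 fragments:
  3557 − 0 = 3557 bp
  5814 − 3557 = 2257 bp
  10061 − 5814 = 4247 bp
  11380 − 10061 = 1319 bp
Sorted largest to smallest: 4247, 3557, 2257, 1319 bp.

4247, 3557, 2257, 1319 bp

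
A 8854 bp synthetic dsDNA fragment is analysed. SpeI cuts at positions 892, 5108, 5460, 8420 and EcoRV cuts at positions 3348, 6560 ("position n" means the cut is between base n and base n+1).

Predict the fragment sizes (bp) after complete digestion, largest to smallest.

2456, 1860, 1760, 1100, 892, 434, 352 bp

Combined cut positions (sorted): 892, 3348, 5108, 5460, 6560, 8420.
Linear molecule, 6 cuts → 7 fragments:
  892 − 0 = 892 bp
  3348 − 892 = 2456 bp
  5108 − 3348 = 1760 bp
  5460 − 5108 = 352 bp
  6560 − 5460 = 1100 bp
  8420 − 6560 = 1860 bp
  8854 − 8420 = 434 bp
Sorted largest to smallest: 2456, 1860, 1760, 1100, 892, 434, 352 bp.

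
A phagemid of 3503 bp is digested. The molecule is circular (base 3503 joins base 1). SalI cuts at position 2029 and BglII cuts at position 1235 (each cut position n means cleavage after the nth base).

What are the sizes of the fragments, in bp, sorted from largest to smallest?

2709, 794 bp

Combined cut positions (sorted): 1235, 2029.
Circular molecule, 2 cuts → 2 fragments:
  2029 − 1235 = 794 bp
  wrap: 3503 − 2029 + 1235 = 2709 bp
Sorted largest to smallest: 2709, 794 bp.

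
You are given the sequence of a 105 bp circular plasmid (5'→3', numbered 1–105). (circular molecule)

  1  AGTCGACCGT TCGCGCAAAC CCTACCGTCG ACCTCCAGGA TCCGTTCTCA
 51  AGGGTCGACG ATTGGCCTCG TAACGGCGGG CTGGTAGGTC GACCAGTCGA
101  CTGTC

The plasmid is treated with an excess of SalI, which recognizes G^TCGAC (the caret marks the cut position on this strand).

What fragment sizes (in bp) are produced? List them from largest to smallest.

SalI sites (GTCGAC) start at positions 2, 27, 54, 88, 96.
SalI cuts after the first base of each site, so after positions 2, 27, 54, 88, 96.
Circular molecule, 5 cuts → 5 fragments:
  3–27 → 25 bp
  28–54 → 27 bp
  55–88 → 34 bp
  89–96 → 8 bp
  97–105 then 1–2 → 9 + 2 = 11 bp
Sorted largest to smallest: 34, 27, 25, 11, 8 bp.

34, 27, 25, 11, 8 bp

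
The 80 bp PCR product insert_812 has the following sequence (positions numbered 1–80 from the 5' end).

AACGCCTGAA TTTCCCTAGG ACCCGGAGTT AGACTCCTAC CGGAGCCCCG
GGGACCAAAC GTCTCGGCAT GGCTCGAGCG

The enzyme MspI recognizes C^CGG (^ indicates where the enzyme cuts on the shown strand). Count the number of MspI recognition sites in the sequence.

3

CCGG occurs starting at positions 23, 40, 48.
MspI cuts at 3 sites.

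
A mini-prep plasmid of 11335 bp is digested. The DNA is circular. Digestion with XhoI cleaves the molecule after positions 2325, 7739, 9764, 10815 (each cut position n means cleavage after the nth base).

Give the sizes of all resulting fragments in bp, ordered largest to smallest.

5414, 2845, 2025, 1051 bp

Circular molecule, 4 cuts → 4 fragments:
  7739 − 2325 = 5414 bp
  9764 − 7739 = 2025 bp
  10815 − 9764 = 1051 bp
  wrap: 11335 − 10815 + 2325 = 2845 bp
Sorted largest to smallest: 5414, 2845, 2025, 1051 bp.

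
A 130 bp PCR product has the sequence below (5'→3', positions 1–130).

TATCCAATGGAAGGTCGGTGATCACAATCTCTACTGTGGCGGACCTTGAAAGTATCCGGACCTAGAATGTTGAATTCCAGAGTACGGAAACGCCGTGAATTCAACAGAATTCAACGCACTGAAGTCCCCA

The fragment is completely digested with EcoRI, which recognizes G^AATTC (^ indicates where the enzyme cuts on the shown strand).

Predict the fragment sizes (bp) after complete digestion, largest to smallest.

72, 25, 23, 10 bp

EcoRI sites (GAATTC) start at positions 72, 97, 107.
EcoRI cuts after the first base of each site, so after positions 72, 97, 107.
Linear molecule, 3 cuts → 4 fragments:
  1–72 → 72 bp
  73–97 → 25 bp
  98–107 → 10 bp
  108–130 → 23 bp
Sorted largest to smallest: 72, 25, 23, 10 bp.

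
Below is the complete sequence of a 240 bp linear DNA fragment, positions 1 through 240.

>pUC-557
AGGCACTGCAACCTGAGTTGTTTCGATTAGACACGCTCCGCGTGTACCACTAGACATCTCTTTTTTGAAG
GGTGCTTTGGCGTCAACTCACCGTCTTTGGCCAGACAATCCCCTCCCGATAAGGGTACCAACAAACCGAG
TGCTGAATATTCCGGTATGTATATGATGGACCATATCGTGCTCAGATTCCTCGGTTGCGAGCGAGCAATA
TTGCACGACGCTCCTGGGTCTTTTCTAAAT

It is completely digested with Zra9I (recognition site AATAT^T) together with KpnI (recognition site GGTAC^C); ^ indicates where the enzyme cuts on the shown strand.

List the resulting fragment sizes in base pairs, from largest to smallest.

Zra9I sites (AATATT) start at positions 146, 207.
Zra9I cuts after base 5 of each site (before the last base), so after positions 150, 211.
The KpnI site (GGTACC) starts at position 124.
KpnI cuts after base 5 of each site (before the last base), so after position 128.
Combined cut positions: 128, 150, 211.
Linear molecule, 3 cuts → 4 fragments:
  1–128 → 128 bp
  129–150 → 22 bp
  151–211 → 61 bp
  212–240 → 29 bp
Sorted largest to smallest: 128, 61, 29, 22 bp.

128, 61, 29, 22 bp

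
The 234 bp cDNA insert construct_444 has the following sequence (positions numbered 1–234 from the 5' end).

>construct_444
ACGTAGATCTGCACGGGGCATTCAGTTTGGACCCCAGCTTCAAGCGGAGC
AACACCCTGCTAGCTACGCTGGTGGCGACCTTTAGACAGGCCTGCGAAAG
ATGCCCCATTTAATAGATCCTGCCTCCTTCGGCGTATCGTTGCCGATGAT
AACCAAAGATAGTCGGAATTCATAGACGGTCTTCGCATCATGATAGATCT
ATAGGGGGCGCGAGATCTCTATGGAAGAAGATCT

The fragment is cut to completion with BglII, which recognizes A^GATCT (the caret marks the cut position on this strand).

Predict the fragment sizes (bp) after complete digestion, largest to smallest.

BglII sites (AGATCT) start at positions 5, 195, 213, 229.
BglII cuts after the first base of each site, so after positions 5, 195, 213, 229.
Linear molecule, 4 cuts → 5 fragments:
  1–5 → 5 bp
  6–195 → 190 bp
  196–213 → 18 bp
  214–229 → 16 bp
  230–234 → 5 bp
Sorted largest to smallest: 190, 18, 16, 5, 5 bp.

190, 18, 16, 5, 5 bp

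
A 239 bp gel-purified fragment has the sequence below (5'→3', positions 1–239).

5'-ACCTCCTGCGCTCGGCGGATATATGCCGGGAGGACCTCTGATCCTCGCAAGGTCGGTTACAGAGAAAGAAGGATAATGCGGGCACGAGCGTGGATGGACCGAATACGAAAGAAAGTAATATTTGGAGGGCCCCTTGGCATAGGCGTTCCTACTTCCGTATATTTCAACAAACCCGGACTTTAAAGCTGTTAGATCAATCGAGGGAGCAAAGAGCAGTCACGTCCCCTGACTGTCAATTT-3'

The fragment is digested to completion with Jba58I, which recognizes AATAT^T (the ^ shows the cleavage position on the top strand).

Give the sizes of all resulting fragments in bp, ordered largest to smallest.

121, 118 bp

The Jba58I site (AATATT) starts at position 117.
Jba58I cuts after base 5 of each site (before the last base), so after position 121.
Linear molecule, 1 cut → 2 fragments:
  1–121 → 121 bp
  122–239 → 118 bp
Sorted largest to smallest: 121, 118 bp.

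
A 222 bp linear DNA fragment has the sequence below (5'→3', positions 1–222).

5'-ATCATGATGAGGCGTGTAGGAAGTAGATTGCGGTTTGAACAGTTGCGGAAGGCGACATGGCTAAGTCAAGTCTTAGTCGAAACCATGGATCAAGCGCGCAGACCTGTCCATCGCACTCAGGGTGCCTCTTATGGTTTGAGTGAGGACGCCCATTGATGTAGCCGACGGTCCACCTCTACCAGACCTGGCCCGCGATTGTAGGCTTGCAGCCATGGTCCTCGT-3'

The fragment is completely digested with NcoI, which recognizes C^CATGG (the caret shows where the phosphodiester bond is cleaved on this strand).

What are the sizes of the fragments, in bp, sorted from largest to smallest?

127, 83, 12 bp

NcoI sites (CCATGG) start at positions 83, 210.
NcoI cuts after the first base of each site, so after positions 83, 210.
Linear molecule, 2 cuts → 3 fragments:
  1–83 → 83 bp
  84–210 → 127 bp
  211–222 → 12 bp
Sorted largest to smallest: 127, 83, 12 bp.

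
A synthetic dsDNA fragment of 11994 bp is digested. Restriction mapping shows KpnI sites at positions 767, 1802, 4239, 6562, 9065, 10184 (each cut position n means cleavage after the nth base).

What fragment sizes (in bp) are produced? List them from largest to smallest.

2503, 2437, 2323, 1810, 1119, 1035, 767 bp

Linear molecule, 6 cuts → 7 fragments:
  767 − 0 = 767 bp
  1802 − 767 = 1035 bp
  4239 − 1802 = 2437 bp
  6562 − 4239 = 2323 bp
  9065 − 6562 = 2503 bp
  10184 − 9065 = 1119 bp
  11994 − 10184 = 1810 bp
Sorted largest to smallest: 2503, 2437, 2323, 1810, 1119, 1035, 767 bp.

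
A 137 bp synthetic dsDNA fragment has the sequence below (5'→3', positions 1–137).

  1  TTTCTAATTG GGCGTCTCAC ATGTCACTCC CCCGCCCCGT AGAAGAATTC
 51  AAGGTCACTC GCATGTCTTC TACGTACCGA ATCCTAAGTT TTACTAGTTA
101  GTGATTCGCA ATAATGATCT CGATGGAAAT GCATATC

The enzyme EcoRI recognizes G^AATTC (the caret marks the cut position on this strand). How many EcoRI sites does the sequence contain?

GAATTC occurs starting at position 45.
EcoRI cuts at 1 site.

1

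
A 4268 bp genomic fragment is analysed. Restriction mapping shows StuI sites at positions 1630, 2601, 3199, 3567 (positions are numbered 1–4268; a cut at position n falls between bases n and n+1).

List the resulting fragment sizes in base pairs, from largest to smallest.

1630, 971, 701, 598, 368 bp

Linear molecule, 4 cuts → 5 fragments:
  1630 − 0 = 1630 bp
  2601 − 1630 = 971 bp
  3199 − 2601 = 598 bp
  3567 − 3199 = 368 bp
  4268 − 3567 = 701 bp
Sorted largest to smallest: 1630, 971, 701, 598, 368 bp.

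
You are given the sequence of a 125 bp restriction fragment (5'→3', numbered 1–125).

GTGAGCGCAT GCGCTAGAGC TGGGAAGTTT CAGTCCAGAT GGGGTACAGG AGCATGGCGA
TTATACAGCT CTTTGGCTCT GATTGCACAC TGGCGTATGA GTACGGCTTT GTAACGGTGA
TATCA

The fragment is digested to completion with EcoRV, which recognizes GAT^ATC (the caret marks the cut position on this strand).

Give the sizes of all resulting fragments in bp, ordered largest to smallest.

121, 4 bp

The EcoRV site (GATATC) starts at position 119.
EcoRV cuts after base 3 of each site, so after position 121.
Linear molecule, 1 cut → 2 fragments:
  1–121 → 121 bp
  122–125 → 4 bp
Sorted largest to smallest: 121, 4 bp.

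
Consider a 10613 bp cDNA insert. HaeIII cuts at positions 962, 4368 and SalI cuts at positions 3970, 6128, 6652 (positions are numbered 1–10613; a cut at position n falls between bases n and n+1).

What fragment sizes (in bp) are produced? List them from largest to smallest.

Combined cut positions (sorted): 962, 3970, 4368, 6128, 6652.
Linear molecule, 5 cuts → 6 fragments:
  962 − 0 = 962 bp
  3970 − 962 = 3008 bp
  4368 − 3970 = 398 bp
  6128 − 4368 = 1760 bp
  6652 − 6128 = 524 bp
  10613 − 6652 = 3961 bp
Sorted largest to smallest: 3961, 3008, 1760, 962, 524, 398 bp.

3961, 3008, 1760, 962, 524, 398 bp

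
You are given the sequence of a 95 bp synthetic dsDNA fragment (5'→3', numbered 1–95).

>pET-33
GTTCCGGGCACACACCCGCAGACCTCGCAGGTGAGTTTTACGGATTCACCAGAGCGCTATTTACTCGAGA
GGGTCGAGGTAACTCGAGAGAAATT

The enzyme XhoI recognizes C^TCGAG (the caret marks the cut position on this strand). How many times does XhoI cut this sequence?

CTCGAG occurs starting at positions 64, 83.
XhoI cuts at 2 sites.

2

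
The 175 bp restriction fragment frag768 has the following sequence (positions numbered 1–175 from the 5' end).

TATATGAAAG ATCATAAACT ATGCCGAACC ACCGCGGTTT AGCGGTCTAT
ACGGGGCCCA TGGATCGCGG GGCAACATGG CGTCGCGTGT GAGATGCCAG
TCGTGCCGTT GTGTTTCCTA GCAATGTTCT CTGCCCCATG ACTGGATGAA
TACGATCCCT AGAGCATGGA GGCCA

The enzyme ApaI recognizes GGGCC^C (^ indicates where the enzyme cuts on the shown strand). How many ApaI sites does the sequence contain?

GGGCCC occurs starting at position 54.
ApaI cuts at 1 site.

1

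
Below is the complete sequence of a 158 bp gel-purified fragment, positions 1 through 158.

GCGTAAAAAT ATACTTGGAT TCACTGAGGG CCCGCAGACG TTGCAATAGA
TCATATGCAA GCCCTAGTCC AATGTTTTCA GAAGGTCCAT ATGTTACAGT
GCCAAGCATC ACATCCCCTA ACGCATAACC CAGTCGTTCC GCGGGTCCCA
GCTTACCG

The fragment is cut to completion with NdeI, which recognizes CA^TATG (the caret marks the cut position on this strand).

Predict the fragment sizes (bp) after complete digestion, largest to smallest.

69, 53, 36 bp

NdeI sites (CATATG) start at positions 52, 88.
NdeI cuts after base 2 of each site, so after positions 53, 89.
Linear molecule, 2 cuts → 3 fragments:
  1–53 → 53 bp
  54–89 → 36 bp
  90–158 → 69 bp
Sorted largest to smallest: 69, 53, 36 bp.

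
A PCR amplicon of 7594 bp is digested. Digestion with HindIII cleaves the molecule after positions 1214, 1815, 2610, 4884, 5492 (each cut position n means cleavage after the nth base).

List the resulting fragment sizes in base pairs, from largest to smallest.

2274, 2102, 1214, 795, 608, 601 bp

Linear molecule, 5 cuts → 6 fragments:
  1214 − 0 = 1214 bp
  1815 − 1214 = 601 bp
  2610 − 1815 = 795 bp
  4884 − 2610 = 2274 bp
  5492 − 4884 = 608 bp
  7594 − 5492 = 2102 bp
Sorted largest to smallest: 2274, 2102, 1214, 795, 608, 601 bp.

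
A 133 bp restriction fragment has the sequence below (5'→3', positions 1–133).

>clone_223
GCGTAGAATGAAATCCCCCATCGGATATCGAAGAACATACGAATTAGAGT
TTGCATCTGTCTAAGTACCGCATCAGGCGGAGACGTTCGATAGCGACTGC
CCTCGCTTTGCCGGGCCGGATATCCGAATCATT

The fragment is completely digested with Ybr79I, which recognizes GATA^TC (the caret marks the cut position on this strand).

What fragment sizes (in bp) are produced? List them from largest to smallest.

Ybr79I sites (GATATC) start at positions 24, 119.
Ybr79I cuts after base 4 of each site, so after positions 27, 122.
Linear molecule, 2 cuts → 3 fragments:
  1–27 → 27 bp
  28–122 → 95 bp
  123–133 → 11 bp
Sorted largest to smallest: 95, 27, 11 bp.

95, 27, 11 bp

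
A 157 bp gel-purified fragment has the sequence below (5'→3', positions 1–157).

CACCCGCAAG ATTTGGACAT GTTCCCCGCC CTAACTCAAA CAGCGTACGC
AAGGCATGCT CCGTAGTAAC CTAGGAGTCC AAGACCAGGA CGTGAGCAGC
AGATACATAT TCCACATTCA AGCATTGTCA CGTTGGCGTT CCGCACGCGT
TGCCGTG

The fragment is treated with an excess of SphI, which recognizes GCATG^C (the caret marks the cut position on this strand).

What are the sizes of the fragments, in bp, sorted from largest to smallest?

99, 58 bp

The SphI site (GCATGC) starts at position 54.
SphI cuts after base 5 of each site (before the last base), so after position 58.
Linear molecule, 1 cut → 2 fragments:
  1–58 → 58 bp
  59–157 → 99 bp
Sorted largest to smallest: 99, 58 bp.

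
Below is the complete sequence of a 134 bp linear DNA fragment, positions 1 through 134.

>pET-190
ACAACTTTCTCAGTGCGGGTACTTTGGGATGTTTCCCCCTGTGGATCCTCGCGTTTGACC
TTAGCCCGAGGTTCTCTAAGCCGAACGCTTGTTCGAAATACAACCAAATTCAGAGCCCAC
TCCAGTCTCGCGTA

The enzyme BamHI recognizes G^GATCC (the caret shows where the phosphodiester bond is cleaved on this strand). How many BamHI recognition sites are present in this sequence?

GGATCC occurs starting at position 43.
BamHI cuts at 1 site.

1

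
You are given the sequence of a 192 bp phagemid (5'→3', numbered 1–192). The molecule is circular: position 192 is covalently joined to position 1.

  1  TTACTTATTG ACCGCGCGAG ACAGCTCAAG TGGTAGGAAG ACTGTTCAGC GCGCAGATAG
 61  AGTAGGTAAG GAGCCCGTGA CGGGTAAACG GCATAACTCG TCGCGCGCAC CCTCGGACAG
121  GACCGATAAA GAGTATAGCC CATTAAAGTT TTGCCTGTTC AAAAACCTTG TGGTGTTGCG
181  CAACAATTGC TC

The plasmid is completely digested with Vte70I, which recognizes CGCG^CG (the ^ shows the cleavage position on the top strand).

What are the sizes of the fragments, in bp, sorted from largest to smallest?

Vte70I sites (CGCGCG) start at positions 13, 102.
Vte70I cuts after base 4 of each site, so after positions 16, 105.
Circular molecule, 2 cuts → 2 fragments:
  17–105 → 89 bp
  106–192 then 1–16 → 87 + 16 = 103 bp
Sorted largest to smallest: 103, 89 bp.

103, 89 bp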